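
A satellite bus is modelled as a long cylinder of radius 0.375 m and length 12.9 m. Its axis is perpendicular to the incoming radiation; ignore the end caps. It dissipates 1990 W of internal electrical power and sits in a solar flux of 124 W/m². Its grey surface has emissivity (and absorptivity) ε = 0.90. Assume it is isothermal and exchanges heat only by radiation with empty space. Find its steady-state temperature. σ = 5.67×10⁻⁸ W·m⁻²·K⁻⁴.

T ≈ 211 K

At steady state, absorbed solar power + internal power = radiated power.
Absorbed: α·S·A_cross = 0.90·124·9.675 = 1080 W (cross-section 2rL).
Total input = 1080 + 1990 = 3070 W.
Radiated: εσ·A_surf·T⁴ with A_surf = 2πrL = 30.39 m².
T⁴ = 3070/(0.90·5.67×10⁻⁸·30.39) = 1.979×10⁹ K⁴.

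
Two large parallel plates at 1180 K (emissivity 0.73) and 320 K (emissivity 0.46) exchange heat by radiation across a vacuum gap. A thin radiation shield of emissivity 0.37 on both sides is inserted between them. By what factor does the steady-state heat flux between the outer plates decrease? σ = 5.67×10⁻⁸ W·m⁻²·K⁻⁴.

factor ≈ 2.73

Without shield: q₀ = σΔ(T⁴)/(1/ε₁+1/ε₂−1) with denominator 2.544.
With shield the two gaps are in series; the resistances add: (1/ε₁+1/ε_s−1)+(1/ε_s+1/ε₂−1) = 3.073+3.877 = 6.949.
Heat-flux ratio q₀/q = 6.949/2.544.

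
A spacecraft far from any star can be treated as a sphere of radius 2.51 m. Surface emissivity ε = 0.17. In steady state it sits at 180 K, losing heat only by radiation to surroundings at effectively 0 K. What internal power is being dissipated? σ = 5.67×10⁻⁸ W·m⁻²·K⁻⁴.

Steady state: P = εσA T⁴.
A = 4πr² = 79.17 m²; T⁴ = (180)⁴ = 1.050×10⁹ K⁴.
P = 0.17 × 5.67×10⁻⁸ × 79.17 × 1.050×10⁹.

P ≈ 801 W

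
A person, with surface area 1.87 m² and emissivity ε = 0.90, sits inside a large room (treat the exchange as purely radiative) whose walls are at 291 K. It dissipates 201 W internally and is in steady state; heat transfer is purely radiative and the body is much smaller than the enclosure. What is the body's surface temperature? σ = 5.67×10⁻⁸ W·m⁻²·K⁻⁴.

For a small grey body in a large enclosure, net radiated power = εσA(T⁴ − T_w⁴).
Steady state: P = εσA(T⁴ − T_w⁴) with A = 1.87 m².
T⁴ = P/(εσA) + T_w⁴ = 201/(0.90·5.67×10⁻⁸·1.870) + (291)⁴
    = 2.106×10⁹ + 7.171×10⁹ = 9.277×10⁹ K⁴.

T ≈ 310 K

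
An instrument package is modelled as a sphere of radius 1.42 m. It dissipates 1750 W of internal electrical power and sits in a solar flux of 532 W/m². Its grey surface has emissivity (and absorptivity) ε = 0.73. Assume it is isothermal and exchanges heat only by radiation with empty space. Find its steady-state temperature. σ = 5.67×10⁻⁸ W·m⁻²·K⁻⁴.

At steady state, absorbed solar power + internal power = radiated power.
Absorbed: α·S·A_cross = 0.73·532·6.335 = 2460 W (cross-section πr²).
Total input = 2460 + 1750 = 4210 W.
Radiated: εσ·A_surf·T⁴ with A_surf = 4πr² = 25.34 m².
T⁴ = 4210/(0.73·5.67×10⁻⁸·25.34) = 4.014×10⁹ K⁴.

T ≈ 252 K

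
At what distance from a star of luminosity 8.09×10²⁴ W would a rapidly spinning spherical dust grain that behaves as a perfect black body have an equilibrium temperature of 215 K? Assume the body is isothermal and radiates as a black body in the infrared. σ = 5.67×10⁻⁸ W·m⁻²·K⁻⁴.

For an isothermal black-emitting sphere, (1−a)S·πr² = σ·4πr²·T⁴ ⇒ S = 4σT⁴/(1−a).
S = 4·5.67×10⁻⁸·(215)⁴/1.00 = 484.6 W/m².
Flux falls as S = L/(4πd²), so d = √(L/(4πS)) = √(8.09×10²⁴/(4π·484.6)).

d ≈ 3.64×10¹⁰ m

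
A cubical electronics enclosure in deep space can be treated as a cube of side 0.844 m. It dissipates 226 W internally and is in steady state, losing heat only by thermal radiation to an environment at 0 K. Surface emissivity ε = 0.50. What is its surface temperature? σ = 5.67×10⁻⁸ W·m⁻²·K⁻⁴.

Steady state: internal power = radiated power, P = εσA T⁴.
Radiating area A = 6L² = 4.274 m².
T⁴ = P/(εσA) = 226/(0.50·5.67×10⁻⁸·4.274) = 1.865×10⁹ K⁴.
T = (1.865×10⁹)^(1/4).

T ≈ 208 K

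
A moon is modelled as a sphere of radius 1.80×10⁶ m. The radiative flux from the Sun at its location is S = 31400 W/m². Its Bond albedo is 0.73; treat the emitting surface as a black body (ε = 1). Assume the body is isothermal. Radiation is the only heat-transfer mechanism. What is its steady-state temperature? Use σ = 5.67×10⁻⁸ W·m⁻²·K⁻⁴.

T ≈ 440 K

At equilibrium, absorbed power = emitted power.
Absorbing cross-section = πr² = 1.018×10¹³ m²; emitting surface = 4πr² = 4.072×10¹³ m² (ratio 4).
(1−a)S·A_cross = εσ·A_surf·T⁴  ⇒  T⁴ = (1−a)S/(4σ).
T⁴ = 0.270·31400/(4·5.67×10⁻⁸) = 3.738×10¹⁰ K⁴.
T = (3.738×10¹⁰)^(1/4).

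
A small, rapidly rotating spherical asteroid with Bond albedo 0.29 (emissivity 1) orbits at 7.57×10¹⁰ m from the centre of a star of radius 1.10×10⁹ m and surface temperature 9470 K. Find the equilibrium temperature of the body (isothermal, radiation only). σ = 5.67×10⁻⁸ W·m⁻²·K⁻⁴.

The star's surface emits σT_*⁴; at distance d the flux is S = σT_*⁴(R_*/d)².
S = 5.67×10⁻⁸·(9470)⁴·(1.10×10⁹/7.57×10¹⁰)² = 96290 W/m².
For an isothermal sphere T⁴ = (1−a)S/(4σ) = 3.014×10¹¹ K⁴.

T ≈ 741 K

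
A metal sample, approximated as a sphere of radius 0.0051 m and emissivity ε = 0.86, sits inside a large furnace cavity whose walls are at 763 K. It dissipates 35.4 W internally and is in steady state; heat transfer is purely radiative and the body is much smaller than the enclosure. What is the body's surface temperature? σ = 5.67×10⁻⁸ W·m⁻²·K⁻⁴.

T ≈ 1260 K

For a small grey body in a large enclosure, net radiated power = εσA(T⁴ − T_w⁴).
Steady state: P = εσA(T⁴ − T_w⁴) with A = 4πr² = 3.269×10⁻⁴ m².
T⁴ = P/(εσA) + T_w⁴ = 35.4/(0.86·5.67×10⁻⁸·3.269×10⁻⁴) + (763)⁴
    = 2.221×10¹² + 3.389×10¹¹ = 2.560×10¹² K⁴.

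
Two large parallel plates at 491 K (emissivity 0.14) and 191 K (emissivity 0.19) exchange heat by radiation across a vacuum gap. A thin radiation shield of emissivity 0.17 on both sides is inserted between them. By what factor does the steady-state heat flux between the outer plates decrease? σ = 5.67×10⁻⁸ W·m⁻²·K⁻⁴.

factor ≈ 1.94

Without shield: q₀ = σΔ(T⁴)/(1/ε₁+1/ε₂−1) with denominator 11.41.
With shield the two gaps are in series; the resistances add: (1/ε₁+1/ε_s−1)+(1/ε_s+1/ε₂−1) = 12.03+10.15 = 22.17.
Heat-flux ratio q₀/q = 22.17/11.41.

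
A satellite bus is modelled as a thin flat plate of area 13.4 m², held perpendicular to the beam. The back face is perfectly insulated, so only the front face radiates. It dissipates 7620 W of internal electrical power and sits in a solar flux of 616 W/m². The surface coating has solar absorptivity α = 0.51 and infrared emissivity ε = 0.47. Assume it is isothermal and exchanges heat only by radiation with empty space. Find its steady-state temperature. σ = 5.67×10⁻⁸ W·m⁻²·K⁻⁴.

T ≈ 427 K

At steady state, absorbed solar power + internal power = radiated power.
Absorbed: α·S·A_cross = 0.51·616·13.40 = 4210 W (cross-section A).
Total input = 4210 + 7620 = 11830 W.
Radiated: εσ·A_surf·T⁴ with A_surf = A = 13.40 m².
T⁴ = 11830/(0.47·5.67×10⁻⁸·13.40) = 3.313×10¹⁰ K⁴.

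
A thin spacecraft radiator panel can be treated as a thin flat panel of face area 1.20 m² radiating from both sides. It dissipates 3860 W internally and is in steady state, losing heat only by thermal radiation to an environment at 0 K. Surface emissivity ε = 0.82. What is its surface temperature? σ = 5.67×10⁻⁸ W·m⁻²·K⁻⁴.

Steady state: internal power = radiated power, P = εσA T⁴.
Radiating area A = 2·1.20 = 2.400 m².
T⁴ = P/(εσA) = 3860/(0.82·5.67×10⁻⁸·2.400) = 3.459×10¹⁰ K⁴.
T = (3.459×10¹⁰)^(1/4).

T ≈ 431 K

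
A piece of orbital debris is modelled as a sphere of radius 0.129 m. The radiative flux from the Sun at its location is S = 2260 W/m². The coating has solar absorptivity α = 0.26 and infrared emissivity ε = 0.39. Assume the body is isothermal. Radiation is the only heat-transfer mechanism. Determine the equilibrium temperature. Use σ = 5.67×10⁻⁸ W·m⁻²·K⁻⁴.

T ≈ 285 K

At equilibrium, absorbed power = emitted power.
Absorbing cross-section = πr² = 0.05228 m²; emitting surface = 4πr² = 0.2091 m² (ratio 4).
αS·A_cross = εσ·A_surf·T⁴  ⇒  T⁴ = αS/(ε·4σ).
T⁴ = 0.260·2260/(0.39·4·5.67×10⁻⁸) = 6.643×10⁹ K⁴.
T = (6.643×10⁹)^(1/4).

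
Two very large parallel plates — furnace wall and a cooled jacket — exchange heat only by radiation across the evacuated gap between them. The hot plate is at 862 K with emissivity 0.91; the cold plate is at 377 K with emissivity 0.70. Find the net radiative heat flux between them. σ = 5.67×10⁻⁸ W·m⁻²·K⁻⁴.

For two infinite grey parallel plates, q = σ(T₁⁴ − T₂⁴)/(1/ε₁ + 1/ε₂ − 1).
T₁⁴ − T₂⁴ = 5.521×10¹¹ − 2.020×10¹⁰ = 5.319×10¹¹ K⁴.
1/ε₁ + 1/ε₂ − 1 = 1.099 + 1.429 − 1 = 1.527.
q = 5.67×10⁻⁸ × 5.319×10¹¹ / 1.527.

q ≈ 19700 W/m²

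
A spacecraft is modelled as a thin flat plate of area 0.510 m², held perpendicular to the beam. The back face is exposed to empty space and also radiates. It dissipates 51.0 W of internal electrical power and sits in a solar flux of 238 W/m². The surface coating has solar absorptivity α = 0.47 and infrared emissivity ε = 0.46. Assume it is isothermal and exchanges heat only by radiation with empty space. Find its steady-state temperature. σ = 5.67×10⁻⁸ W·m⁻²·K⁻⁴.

T ≈ 252 K

At steady state, absorbed solar power + internal power = radiated power.
Absorbed: α·S·A_cross = 0.47·238·0.5100 = 57.05 W (cross-section A).
Total input = 57.05 + 51.0 = 108.0 W.
Radiated: εσ·A_surf·T⁴ with A_surf = 2A = 1.020 m².
T⁴ = 108.0/(0.46·5.67×10⁻⁸·1.020) = 4.061×10⁹ K⁴.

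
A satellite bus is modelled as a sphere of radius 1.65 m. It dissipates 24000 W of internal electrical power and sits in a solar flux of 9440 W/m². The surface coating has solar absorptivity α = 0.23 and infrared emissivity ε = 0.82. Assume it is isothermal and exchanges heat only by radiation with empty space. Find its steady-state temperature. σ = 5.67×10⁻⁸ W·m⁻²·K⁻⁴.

At steady state, absorbed solar power + internal power = radiated power.
Absorbed: α·S·A_cross = 0.23·9440·8.553 = 18570 W (cross-section πr²).
Total input = 18570 + 24000 = 42570 W.
Radiated: εσ·A_surf·T⁴ with A_surf = 4πr² = 34.21 m².
T⁴ = 42570/(0.82·5.67×10⁻⁸·34.21) = 2.676×10¹⁰ K⁴.

T ≈ 404 K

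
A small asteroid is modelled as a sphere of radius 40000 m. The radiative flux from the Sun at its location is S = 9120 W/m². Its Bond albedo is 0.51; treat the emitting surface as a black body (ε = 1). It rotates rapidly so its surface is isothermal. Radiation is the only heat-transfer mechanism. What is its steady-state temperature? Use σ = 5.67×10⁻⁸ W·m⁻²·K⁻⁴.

At equilibrium, absorbed power = emitted power.
Absorbing cross-section = πr² = 5.027×10⁹ m²; emitting surface = 4πr² = 2.011×10¹⁰ m² (ratio 4).
(1−a)S·A_cross = εσ·A_surf·T⁴  ⇒  T⁴ = (1−a)S/(4σ).
T⁴ = 0.490·9120/(4·5.67×10⁻⁸) = 1.970×10¹⁰ K⁴.
T = (1.970×10¹⁰)^(1/4).

T ≈ 375 K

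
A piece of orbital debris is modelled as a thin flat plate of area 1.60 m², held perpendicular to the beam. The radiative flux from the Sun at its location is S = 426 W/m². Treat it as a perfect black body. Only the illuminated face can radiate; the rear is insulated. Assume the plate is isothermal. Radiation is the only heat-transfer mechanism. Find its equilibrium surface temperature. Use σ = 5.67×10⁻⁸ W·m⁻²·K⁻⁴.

At equilibrium, absorbed power = emitted power.
Absorbing cross-section = A = 1.600 m²; emitting surface = A = 1.600 m² (ratio 1).
S·A_cross = εσ·A_surf·T⁴  ⇒  T⁴ = S/(1σ).
T⁴ = 1.00·426/(1·5.67×10⁻⁸) = 7.513×10⁹ K⁴.
T = (7.513×10⁹)^(1/4).

T ≈ 294 K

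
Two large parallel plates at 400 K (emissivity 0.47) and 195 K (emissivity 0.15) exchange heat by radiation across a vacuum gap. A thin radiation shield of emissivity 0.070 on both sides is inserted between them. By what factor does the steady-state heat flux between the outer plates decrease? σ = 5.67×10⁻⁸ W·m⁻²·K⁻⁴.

Without shield: q₀ = σΔ(T⁴)/(1/ε₁+1/ε₂−1) with denominator 7.794.
With shield the two gaps are in series; the resistances add: (1/ε₁+1/ε_s−1)+(1/ε_s+1/ε₂−1) = 15.41+19.95 = 35.37.
Heat-flux ratio q₀/q = 35.37/7.794.

factor ≈ 4.54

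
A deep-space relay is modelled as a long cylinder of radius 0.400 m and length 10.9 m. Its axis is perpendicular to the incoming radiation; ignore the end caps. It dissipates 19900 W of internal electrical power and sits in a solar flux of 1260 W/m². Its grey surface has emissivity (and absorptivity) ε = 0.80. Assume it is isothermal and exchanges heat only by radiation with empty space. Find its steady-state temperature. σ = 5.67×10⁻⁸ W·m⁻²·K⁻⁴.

T ≈ 390 K

At steady state, absorbed solar power + internal power = radiated power.
Absorbed: α·S·A_cross = 0.80·1260·8.720 = 8790 W (cross-section 2rL).
Total input = 8790 + 19900 = 28690 W.
Radiated: εσ·A_surf·T⁴ with A_surf = 2πrL = 27.39 m².
T⁴ = 28690/(0.80·5.67×10⁻⁸·27.39) = 2.309×10¹⁰ K⁴.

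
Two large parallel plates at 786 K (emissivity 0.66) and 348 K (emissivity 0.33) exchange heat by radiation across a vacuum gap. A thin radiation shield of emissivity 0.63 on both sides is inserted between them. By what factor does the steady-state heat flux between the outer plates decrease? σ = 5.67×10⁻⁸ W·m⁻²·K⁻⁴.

factor ≈ 1.61

Without shield: q₀ = σΔ(T⁴)/(1/ε₁+1/ε₂−1) with denominator 3.545.
With shield the two gaps are in series; the resistances add: (1/ε₁+1/ε_s−1)+(1/ε_s+1/ε₂−1) = 2.102+3.618 = 5.720.
Heat-flux ratio q₀/q = 5.720/3.545.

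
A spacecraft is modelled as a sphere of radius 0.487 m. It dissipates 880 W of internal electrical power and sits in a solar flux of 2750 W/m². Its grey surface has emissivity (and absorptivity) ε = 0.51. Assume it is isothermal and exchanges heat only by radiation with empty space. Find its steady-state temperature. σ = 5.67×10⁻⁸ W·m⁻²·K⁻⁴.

T ≈ 387 K

At steady state, absorbed solar power + internal power = radiated power.
Absorbed: α·S·A_cross = 0.51·2750·0.7451 = 1045 W (cross-section πr²).
Total input = 1045 + 880 = 1925 W.
Radiated: εσ·A_surf·T⁴ with A_surf = 4πr² = 2.980 m².
T⁴ = 1925/(0.51·5.67×10⁻⁸·2.980) = 2.234×10¹⁰ K⁴.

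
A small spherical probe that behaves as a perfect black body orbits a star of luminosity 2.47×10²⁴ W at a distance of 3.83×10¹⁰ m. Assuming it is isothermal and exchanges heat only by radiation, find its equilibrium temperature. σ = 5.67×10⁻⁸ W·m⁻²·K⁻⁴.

T ≈ 156 K

First find the stellar flux at distance d: S = L/(4πd²) = 2.47×10²⁴/(4π·(3.83×10¹⁰)²) = 134.0 W/m².
For an isothermal sphere, absorbed (1−a)S·πr² = emitted σ·4πr²·T⁴, so T⁴ = (1−a)S/(4σ).
T⁴ = 1.00·134.0/(4·5.67×10⁻⁸) = 5.908×10⁸ K⁴.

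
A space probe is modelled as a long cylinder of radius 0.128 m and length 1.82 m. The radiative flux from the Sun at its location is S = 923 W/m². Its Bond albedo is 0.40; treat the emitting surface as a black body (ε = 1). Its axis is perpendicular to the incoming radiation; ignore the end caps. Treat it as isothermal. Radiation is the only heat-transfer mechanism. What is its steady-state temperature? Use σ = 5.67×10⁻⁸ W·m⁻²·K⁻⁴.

At equilibrium, absorbed power = emitted power.
Absorbing cross-section = 2rL = 0.4659 m²; emitting surface = 2πrL = 1.464 m² (ratio π).
(1−a)S·A_cross = εσ·A_surf·T⁴  ⇒  T⁴ = (1−a)S/(πσ).
T⁴ = 0.600·923/(π·5.67×10⁻⁸) = 3.109×10⁹ K⁴.
T = (3.109×10⁹)^(1/4).

T ≈ 236 K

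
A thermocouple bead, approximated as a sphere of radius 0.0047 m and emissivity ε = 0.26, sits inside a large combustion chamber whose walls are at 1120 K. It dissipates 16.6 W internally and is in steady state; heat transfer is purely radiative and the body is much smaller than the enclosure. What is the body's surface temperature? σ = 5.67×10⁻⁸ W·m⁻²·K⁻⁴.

For a small grey body in a large enclosure, net radiated power = εσA(T⁴ − T_w⁴).
Steady state: P = εσA(T⁴ − T_w⁴) with A = 4πr² = 2.776×10⁻⁴ m².
T⁴ = P/(εσA) + T_w⁴ = 16.6/(0.26·5.67×10⁻⁸·2.776×10⁻⁴) + (1120)⁴
    = 4.056×10¹² + 1.574×10¹² = 5.630×10¹² K⁴.

T ≈ 1540 K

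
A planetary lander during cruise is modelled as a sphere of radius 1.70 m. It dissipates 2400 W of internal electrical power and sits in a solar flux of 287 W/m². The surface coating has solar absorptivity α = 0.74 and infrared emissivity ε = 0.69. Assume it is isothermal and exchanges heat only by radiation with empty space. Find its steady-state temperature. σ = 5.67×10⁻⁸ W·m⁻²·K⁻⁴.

T ≈ 235 K

At steady state, absorbed solar power + internal power = radiated power.
Absorbed: α·S·A_cross = 0.74·287·9.079 = 1928 W (cross-section πr²).
Total input = 1928 + 2400 = 4328 W.
Radiated: εσ·A_surf·T⁴ with A_surf = 4πr² = 36.32 m².
T⁴ = 4328/(0.69·5.67×10⁻⁸·36.32) = 3.046×10⁹ K⁴.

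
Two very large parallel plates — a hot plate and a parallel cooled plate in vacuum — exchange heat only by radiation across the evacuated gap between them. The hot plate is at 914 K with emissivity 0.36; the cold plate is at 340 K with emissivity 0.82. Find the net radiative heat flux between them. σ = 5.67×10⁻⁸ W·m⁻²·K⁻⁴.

q ≈ 12900 W/m²

For two infinite grey parallel plates, q = σ(T₁⁴ − T₂⁴)/(1/ε₁ + 1/ε₂ − 1).
T₁⁴ − T₂⁴ = 6.979×10¹¹ − 1.336×10¹⁰ = 6.845×10¹¹ K⁴.
1/ε₁ + 1/ε₂ − 1 = 2.778 + 1.220 − 1 = 2.997.
q = 5.67×10⁻⁸ × 6.845×10¹¹ / 2.997.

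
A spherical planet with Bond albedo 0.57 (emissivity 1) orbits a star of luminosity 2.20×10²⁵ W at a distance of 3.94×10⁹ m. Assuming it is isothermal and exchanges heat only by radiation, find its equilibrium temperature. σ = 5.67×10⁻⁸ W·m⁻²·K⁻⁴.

T ≈ 680 K

First find the stellar flux at distance d: S = L/(4πd²) = 2.20×10²⁵/(4π·(3.94×10⁹)²) = 1.128×10⁵ W/m².
For an isothermal sphere, absorbed (1−a)S·πr² = emitted σ·4πr²·T⁴, so T⁴ = (1−a)S/(4σ).
T⁴ = 0.430·1.128×10⁵/(4·5.67×10⁻⁸) = 2.138×10¹¹ K⁴.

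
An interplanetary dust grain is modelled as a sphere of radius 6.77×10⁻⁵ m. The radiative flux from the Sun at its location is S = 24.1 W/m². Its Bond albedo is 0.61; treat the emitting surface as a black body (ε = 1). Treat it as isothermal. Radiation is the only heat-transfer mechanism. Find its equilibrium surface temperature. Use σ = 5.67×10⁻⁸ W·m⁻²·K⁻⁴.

At equilibrium, absorbed power = emitted power.
Absorbing cross-section = πr² = 1.440×10⁻⁸ m²; emitting surface = 4πr² = 5.760×10⁻⁸ m² (ratio 4).
(1−a)S·A_cross = εσ·A_surf·T⁴  ⇒  T⁴ = (1−a)S/(4σ).
T⁴ = 0.390·24.1/(4·5.67×10⁻⁸) = 4.144×10⁷ K⁴.
T = (4.144×10⁷)^(1/4).

T ≈ 80.2 K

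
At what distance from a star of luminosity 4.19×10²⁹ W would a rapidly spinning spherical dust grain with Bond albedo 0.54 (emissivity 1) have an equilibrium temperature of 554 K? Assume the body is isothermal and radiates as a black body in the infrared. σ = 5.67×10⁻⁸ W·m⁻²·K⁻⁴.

d ≈ 8.47×10¹¹ m

For an isothermal black-emitting sphere, (1−a)S·πr² = σ·4πr²·T⁴ ⇒ S = 4σT⁴/(1−a).
S = 4·5.67×10⁻⁸·(554)⁴/0.460 = 46440 W/m².
Flux falls as S = L/(4πd²), so d = √(L/(4πS)) = √(4.19×10²⁹/(4π·46440)).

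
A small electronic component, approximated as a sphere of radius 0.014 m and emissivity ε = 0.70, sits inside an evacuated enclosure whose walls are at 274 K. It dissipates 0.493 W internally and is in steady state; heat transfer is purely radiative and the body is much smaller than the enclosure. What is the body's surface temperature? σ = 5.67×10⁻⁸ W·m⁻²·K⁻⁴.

T ≈ 321 K

For a small grey body in a large enclosure, net radiated power = εσA(T⁴ − T_w⁴).
Steady state: P = εσA(T⁴ − T_w⁴) with A = 4πr² = 0.002463 m².
T⁴ = P/(εσA) + T_w⁴ = 0.493/(0.70·5.67×10⁻⁸·0.002463) + (274)⁴
    = 5.043×10⁹ + 5.636×10⁹ = 1.068×10¹⁰ K⁴.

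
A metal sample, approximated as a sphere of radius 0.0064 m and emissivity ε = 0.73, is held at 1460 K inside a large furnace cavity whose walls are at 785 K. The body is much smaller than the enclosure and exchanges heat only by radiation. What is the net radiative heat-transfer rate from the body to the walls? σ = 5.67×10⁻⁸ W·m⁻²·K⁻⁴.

For a small grey body in a large enclosure: P_net = εσA(T_body⁴ − T_wall⁴).
A = 4πr² = 5.147×10⁻⁴ m²; T_body⁴ − T_wall⁴ = 4.544×10¹² − 3.797×10¹¹ = 4.164×10¹² K⁴.
|P_net| = 0.73·5.67×10⁻⁸·5.147×10⁻⁴·4.164×10¹².

P_net ≈ 88.7 W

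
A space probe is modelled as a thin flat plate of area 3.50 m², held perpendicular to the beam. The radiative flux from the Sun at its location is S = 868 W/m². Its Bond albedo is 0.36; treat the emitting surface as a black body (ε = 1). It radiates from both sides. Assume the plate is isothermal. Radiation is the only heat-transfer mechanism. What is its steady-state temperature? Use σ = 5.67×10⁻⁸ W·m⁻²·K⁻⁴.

At equilibrium, absorbed power = emitted power.
Absorbing cross-section = A = 3.500 m²; emitting surface = 2A = 7.000 m² (ratio 2).
(1−a)S·A_cross = εσ·A_surf·T⁴  ⇒  T⁴ = (1−a)S/(2σ).
T⁴ = 0.640·868/(2·5.67×10⁻⁸) = 4.899×10⁹ K⁴.
T = (4.899×10⁹)^(1/4).

T ≈ 265 K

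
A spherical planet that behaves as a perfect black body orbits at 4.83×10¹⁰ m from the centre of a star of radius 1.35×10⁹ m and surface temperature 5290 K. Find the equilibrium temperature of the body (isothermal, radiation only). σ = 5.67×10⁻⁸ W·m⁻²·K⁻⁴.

T ≈ 625 K

The star's surface emits σT_*⁴; at distance d the flux is S = σT_*⁴(R_*/d)².
S = 5.67×10⁻⁸·(5290)⁴·(1.35×10⁹/4.83×10¹⁰)² = 34690 W/m².
For an isothermal sphere T⁴ = (1−a)S/(4σ) = 1.529×10¹¹ K⁴.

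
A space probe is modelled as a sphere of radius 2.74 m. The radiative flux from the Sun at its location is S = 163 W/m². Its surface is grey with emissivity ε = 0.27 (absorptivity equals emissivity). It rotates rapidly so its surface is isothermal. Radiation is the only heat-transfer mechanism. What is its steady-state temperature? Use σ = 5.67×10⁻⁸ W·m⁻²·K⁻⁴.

At equilibrium, absorbed power = emitted power.
Absorbing cross-section = πr² = 23.59 m²; emitting surface = 4πr² = 94.34 m² (ratio 4).
εS·A_cross = εσ·A_surf·T⁴  ⇒  T⁴ = S/(4σ)   (ε cancels).
T⁴ = 163/(4·5.67×10⁻⁸) = 7.187×10⁸ K⁴.
T = (7.187×10⁸)^(1/4).

T ≈ 164 K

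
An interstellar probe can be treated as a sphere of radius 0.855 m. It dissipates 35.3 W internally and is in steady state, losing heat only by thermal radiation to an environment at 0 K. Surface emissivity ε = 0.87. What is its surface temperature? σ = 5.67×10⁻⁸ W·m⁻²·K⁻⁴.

Steady state: internal power = radiated power, P = εσA T⁴.
Radiating area A = 4πr² = 9.186 m².
T⁴ = P/(εσA) = 35.3/(0.87·5.67×10⁻⁸·9.186) = 7.790×10⁷ K⁴.
T = (7.790×10⁷)^(1/4).

T ≈ 93.9 K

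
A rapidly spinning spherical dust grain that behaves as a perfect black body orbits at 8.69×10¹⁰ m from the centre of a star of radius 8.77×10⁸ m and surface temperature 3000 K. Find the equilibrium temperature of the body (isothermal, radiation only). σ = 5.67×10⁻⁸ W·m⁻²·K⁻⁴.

The star's surface emits σT_*⁴; at distance d the flux is S = σT_*⁴(R_*/d)².
S = 5.67×10⁻⁸·(3000)⁴·(8.77×10⁸/8.69×10¹⁰)² = 467.8 W/m².
For an isothermal sphere T⁴ = (1−a)S/(4σ) = 2.062×10⁹ K⁴.

T ≈ 213 K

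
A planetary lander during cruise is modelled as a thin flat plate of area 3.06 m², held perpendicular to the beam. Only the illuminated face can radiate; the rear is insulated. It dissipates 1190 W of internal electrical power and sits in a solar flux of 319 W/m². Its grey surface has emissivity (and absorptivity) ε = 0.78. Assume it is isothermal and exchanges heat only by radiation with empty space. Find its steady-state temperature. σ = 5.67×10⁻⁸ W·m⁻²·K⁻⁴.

At steady state, absorbed solar power + internal power = radiated power.
Absorbed: α·S·A_cross = 0.78·319·3.060 = 761.4 W (cross-section A).
Total input = 761.4 + 1190 = 1951 W.
Radiated: εσ·A_surf·T⁴ with A_surf = A = 3.060 m².
T⁴ = 1951/(0.78·5.67×10⁻⁸·3.060) = 1.442×10¹⁰ K⁴.

T ≈ 347 K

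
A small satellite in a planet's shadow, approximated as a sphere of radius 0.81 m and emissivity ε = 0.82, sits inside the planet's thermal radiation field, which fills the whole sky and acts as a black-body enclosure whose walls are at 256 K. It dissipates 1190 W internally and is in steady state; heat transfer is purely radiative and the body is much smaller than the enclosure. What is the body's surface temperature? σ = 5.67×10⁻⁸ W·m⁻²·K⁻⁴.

T ≈ 293 K

For a small grey body in a large enclosure, net radiated power = εσA(T⁴ − T_w⁴).
Steady state: P = εσA(T⁴ − T_w⁴) with A = 4πr² = 8.245 m².
T⁴ = P/(εσA) + T_w⁴ = 1190/(0.82·5.67×10⁻⁸·8.245) + (256)⁴
    = 3.104×10⁹ + 4.295×10⁹ = 7.399×10⁹ K⁴.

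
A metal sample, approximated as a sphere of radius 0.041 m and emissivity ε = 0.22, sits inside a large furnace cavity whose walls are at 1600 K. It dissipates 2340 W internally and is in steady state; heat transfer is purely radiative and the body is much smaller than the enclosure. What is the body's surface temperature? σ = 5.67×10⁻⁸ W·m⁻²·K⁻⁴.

For a small grey body in a large enclosure, net radiated power = εσA(T⁴ − T_w⁴).
Steady state: P = εσA(T⁴ − T_w⁴) with A = 4πr² = 0.02112 m².
T⁴ = P/(εσA) + T_w⁴ = 2340/(0.22·5.67×10⁻⁸·0.02112) + (1600)⁴
    = 8.880×10¹² + 6.554×10¹² = 1.543×10¹³ K⁴.

T ≈ 1980 K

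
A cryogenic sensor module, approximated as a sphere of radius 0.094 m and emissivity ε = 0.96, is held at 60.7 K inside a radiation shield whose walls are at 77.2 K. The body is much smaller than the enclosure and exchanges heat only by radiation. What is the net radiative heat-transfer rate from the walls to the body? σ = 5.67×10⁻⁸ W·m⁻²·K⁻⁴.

For a small grey body in a large enclosure: P_net = εσA(T_body⁴ − T_wall⁴).
A = 4πr² = 0.1110 m²; T_body⁴ − T_wall⁴ = 1.358×10⁷ − 3.552×10⁷ = -2.194×10⁷ K⁴.
|P_net| = 0.96·5.67×10⁻⁸·0.1110·2.194×10⁷.

P_net ≈ 0.133 W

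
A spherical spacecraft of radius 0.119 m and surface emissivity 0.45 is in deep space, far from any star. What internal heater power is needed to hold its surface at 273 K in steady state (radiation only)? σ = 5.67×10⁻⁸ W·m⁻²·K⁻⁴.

P ≈ 25.2 W

P = εσ·4πr²·T⁴.
4πr² = 0.1780 m²; T⁴ = 5.555×10⁹ K⁴.
P = 0.45·5.67×10⁻⁸·0.1780·5.555×10⁹.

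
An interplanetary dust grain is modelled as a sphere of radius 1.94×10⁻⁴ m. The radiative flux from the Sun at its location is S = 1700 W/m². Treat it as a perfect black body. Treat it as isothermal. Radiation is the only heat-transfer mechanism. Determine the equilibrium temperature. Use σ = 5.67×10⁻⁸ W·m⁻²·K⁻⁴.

At equilibrium, absorbed power = emitted power.
Absorbing cross-section = πr² = 1.182×10⁻⁷ m²; emitting surface = 4πr² = 4.729×10⁻⁷ m² (ratio 4).
S·A_cross = εσ·A_surf·T⁴  ⇒  T⁴ = S/(4σ).
T⁴ = 1.00·1700/(4·5.67×10⁻⁸) = 7.496×10⁹ K⁴.
T = (7.496×10⁹)^(1/4).

T ≈ 294 K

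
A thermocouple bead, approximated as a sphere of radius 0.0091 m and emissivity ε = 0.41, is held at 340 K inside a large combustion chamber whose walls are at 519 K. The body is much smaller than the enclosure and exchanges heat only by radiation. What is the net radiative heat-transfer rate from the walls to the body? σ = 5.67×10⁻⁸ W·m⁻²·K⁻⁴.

For a small grey body in a large enclosure: P_net = εσA(T_body⁴ − T_wall⁴).
A = 4πr² = 0.001041 m²; T_body⁴ − T_wall⁴ = 1.336×10¹⁰ − 7.256×10¹⁰ = -5.919×10¹⁰ K⁴.
|P_net| = 0.41·5.67×10⁻⁸·0.001041·5.919×10¹⁰.

P_net ≈ 1.43 W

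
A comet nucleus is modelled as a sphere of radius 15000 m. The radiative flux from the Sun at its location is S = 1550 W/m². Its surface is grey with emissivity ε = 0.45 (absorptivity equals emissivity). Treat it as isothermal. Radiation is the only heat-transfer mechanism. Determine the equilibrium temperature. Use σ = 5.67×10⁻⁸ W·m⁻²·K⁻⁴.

At equilibrium, absorbed power = emitted power.
Absorbing cross-section = πr² = 7.069×10⁸ m²; emitting surface = 4πr² = 2.827×10⁹ m² (ratio 4).
εS·A_cross = εσ·A_surf·T⁴  ⇒  T⁴ = S/(4σ)   (ε cancels).
T⁴ = 1550/(4·5.67×10⁻⁸) = 6.834×10⁹ K⁴.
T = (6.834×10⁹)^(1/4).

T ≈ 288 K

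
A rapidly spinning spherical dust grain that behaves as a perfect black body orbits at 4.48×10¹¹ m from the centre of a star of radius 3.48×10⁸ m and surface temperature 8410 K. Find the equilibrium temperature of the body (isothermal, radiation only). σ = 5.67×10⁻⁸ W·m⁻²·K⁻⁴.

The star's surface emits σT_*⁴; at distance d the flux is S = σT_*⁴(R_*/d)².
S = 5.67×10⁻⁸·(8410)⁴·(3.48×10⁸/4.48×10¹¹)² = 171.1 W/m².
For an isothermal sphere T⁴ = (1−a)S/(4σ) = 7.546×10⁸ K⁴.

T ≈ 166 K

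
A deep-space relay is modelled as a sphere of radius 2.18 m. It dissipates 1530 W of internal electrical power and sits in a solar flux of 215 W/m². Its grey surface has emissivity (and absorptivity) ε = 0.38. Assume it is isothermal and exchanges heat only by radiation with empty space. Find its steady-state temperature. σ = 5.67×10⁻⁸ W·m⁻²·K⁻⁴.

At steady state, absorbed solar power + internal power = radiated power.
Absorbed: α·S·A_cross = 0.38·215·14.93 = 1220 W (cross-section πr²).
Total input = 1220 + 1530 = 2750 W.
Radiated: εσ·A_surf·T⁴ with A_surf = 4πr² = 59.72 m².
T⁴ = 2750/(0.38·5.67×10⁻⁸·59.72) = 2.137×10⁹ K⁴.

T ≈ 215 K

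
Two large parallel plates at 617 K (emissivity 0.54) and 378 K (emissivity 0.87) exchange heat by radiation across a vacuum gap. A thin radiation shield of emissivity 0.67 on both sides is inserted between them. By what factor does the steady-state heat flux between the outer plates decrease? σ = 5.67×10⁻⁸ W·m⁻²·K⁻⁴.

factor ≈ 1.99

Without shield: q₀ = σΔ(T⁴)/(1/ε₁+1/ε₂−1) with denominator 2.001.
With shield the two gaps are in series; the resistances add: (1/ε₁+1/ε_s−1)+(1/ε_s+1/ε₂−1) = 2.344+1.642 = 3.986.
Heat-flux ratio q₀/q = 3.986/2.001.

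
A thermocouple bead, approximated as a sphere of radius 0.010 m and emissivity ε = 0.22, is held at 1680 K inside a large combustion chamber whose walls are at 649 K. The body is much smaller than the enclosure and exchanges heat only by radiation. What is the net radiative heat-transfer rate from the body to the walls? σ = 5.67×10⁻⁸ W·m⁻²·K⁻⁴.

For a small grey body in a large enclosure: P_net = εσA(T_body⁴ − T_wall⁴).
A = 4πr² = 0.001257 m²; T_body⁴ − T_wall⁴ = 7.966×10¹² − 1.774×10¹¹ = 7.789×10¹² K⁴.
|P_net| = 0.22·5.67×10⁻⁸·0.001257·7.789×10¹².

P_net ≈ 122 W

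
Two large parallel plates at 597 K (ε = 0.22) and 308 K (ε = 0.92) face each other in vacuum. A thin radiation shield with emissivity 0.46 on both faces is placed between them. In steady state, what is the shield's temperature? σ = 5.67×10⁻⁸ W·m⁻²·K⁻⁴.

In steady state the net flux on the hot side equals that on the cold side.
σ(T₁⁴−T_s⁴)/D₁ = σ(T_s⁴−T₂⁴)/D₂, with D₁ = 1/ε₁+1/ε_s−1 = 5.719, D₂ = 1/ε_s+1/ε₂−1 = 2.261.
Solve for T_s⁴: T_s⁴ = (D₂·T₁⁴ + D₁·T₂⁴)/(D₁+D₂) = 4.244×10¹⁰ K⁴.

T_s ≈ 454 K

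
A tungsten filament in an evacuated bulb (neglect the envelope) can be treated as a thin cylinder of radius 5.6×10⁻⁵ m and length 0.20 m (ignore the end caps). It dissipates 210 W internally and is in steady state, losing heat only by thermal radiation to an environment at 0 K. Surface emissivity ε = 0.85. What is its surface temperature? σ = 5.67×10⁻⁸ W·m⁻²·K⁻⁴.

Steady state: internal power = radiated power, P = εσA T⁴.
Radiating area A = 2πrL = 7.037×10⁻⁵ m².
T⁴ = P/(εσA) = 210/(0.85·5.67×10⁻⁸·7.037×10⁻⁵) = 6.192×10¹³ K⁴.
T = (6.192×10¹³)^(1/4).

T ≈ 2810 K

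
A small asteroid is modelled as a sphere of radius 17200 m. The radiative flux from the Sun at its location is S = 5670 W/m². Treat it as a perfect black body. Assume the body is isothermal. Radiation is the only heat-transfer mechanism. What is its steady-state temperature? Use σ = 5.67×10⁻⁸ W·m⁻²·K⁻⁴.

T ≈ 398 K

At equilibrium, absorbed power = emitted power.
Absorbing cross-section = πr² = 9.294×10⁸ m²; emitting surface = 4πr² = 3.718×10⁹ m² (ratio 4).
S·A_cross = εσ·A_surf·T⁴  ⇒  T⁴ = S/(4σ).
T⁴ = 1.00·5670/(4·5.67×10⁻⁸) = 2.500×10¹⁰ K⁴.
T = (2.500×10¹⁰)^(1/4).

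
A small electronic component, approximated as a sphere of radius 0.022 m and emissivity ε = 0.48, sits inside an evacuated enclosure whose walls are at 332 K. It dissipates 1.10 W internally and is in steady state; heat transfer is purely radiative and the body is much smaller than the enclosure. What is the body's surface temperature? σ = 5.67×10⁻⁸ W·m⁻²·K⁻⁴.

For a small grey body in a large enclosure, net radiated power = εσA(T⁴ − T_w⁴).
Steady state: P = εσA(T⁴ − T_w⁴) with A = 4πr² = 0.006082 m².
T⁴ = P/(εσA) + T_w⁴ = 1.10/(0.48·5.67×10⁻⁸·0.006082) + (332)⁴
    = 6.645×10⁹ + 1.215×10¹⁰ = 1.879×10¹⁰ K⁴.

T ≈ 370 K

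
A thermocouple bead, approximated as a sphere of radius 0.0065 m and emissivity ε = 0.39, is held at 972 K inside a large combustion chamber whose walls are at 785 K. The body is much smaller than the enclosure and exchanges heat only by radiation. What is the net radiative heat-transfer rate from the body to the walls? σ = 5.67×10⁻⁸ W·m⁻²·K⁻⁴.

For a small grey body in a large enclosure: P_net = εσA(T_body⁴ − T_wall⁴).
A = 4πr² = 5.309×10⁻⁴ m²; T_body⁴ − T_wall⁴ = 8.926×10¹¹ − 3.797×10¹¹ = 5.129×10¹¹ K⁴.
|P_net| = 0.39·5.67×10⁻⁸·5.309×10⁻⁴·5.129×10¹¹.

P_net ≈ 6.02 W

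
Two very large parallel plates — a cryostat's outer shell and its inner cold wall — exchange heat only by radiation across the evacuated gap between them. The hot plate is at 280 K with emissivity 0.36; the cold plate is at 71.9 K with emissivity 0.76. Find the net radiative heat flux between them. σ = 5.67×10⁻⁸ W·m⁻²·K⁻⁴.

q ≈ 112 W/m²

For two infinite grey parallel plates, q = σ(T₁⁴ − T₂⁴)/(1/ε₁ + 1/ε₂ − 1).
T₁⁴ − T₂⁴ = 6.147×10⁹ − 2.672×10⁷ = 6.120×10⁹ K⁴.
1/ε₁ + 1/ε₂ − 1 = 2.778 + 1.316 − 1 = 3.094.
q = 5.67×10⁻⁸ × 6.120×10⁹ / 3.094.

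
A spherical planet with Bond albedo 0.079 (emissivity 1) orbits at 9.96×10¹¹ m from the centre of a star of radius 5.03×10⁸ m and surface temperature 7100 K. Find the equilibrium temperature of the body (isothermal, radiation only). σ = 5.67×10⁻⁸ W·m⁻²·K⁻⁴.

T ≈ 111 K

The star's surface emits σT_*⁴; at distance d the flux is S = σT_*⁴(R_*/d)².
S = 5.67×10⁻⁸·(7100)⁴·(5.03×10⁸/9.96×10¹¹)² = 36.75 W/m².
For an isothermal sphere T⁴ = (1−a)S/(4σ) = 1.492×10⁸ K⁴.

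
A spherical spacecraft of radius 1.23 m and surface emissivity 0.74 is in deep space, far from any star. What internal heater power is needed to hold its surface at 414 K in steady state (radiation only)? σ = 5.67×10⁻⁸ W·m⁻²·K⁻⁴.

P = εσ·4πr²·T⁴.
4πr² = 19.01 m²; T⁴ = 2.938×10¹⁰ K⁴.
P = 0.74·5.67×10⁻⁸·19.01·2.938×10¹⁰.

P ≈ 23400 W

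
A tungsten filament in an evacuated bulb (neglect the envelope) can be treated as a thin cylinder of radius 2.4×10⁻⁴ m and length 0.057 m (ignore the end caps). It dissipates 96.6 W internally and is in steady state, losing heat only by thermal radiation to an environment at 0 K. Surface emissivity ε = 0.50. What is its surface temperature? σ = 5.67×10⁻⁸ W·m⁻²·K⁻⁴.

Steady state: internal power = radiated power, P = εσA T⁴.
Radiating area A = 2πrL = 8.595×10⁻⁵ m².
T⁴ = P/(εσA) = 96.6/(0.50·5.67×10⁻⁸·8.595×10⁻⁵) = 3.964×10¹³ K⁴.
T = (3.964×10¹³)^(1/4).

T ≈ 2510 K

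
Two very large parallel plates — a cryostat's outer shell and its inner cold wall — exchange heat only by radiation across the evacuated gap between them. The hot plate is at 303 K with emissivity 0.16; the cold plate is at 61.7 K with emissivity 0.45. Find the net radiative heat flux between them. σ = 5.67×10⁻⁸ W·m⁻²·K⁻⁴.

For two infinite grey parallel plates, q = σ(T₁⁴ − T₂⁴)/(1/ε₁ + 1/ε₂ − 1).
T₁⁴ − T₂⁴ = 8.429×10⁹ − 1.449×10⁷ = 8.414×10⁹ K⁴.
1/ε₁ + 1/ε₂ − 1 = 6.250 + 2.222 − 1 = 7.472.
q = 5.67×10⁻⁸ × 8.414×10⁹ / 7.472.

q ≈ 63.8 W/m²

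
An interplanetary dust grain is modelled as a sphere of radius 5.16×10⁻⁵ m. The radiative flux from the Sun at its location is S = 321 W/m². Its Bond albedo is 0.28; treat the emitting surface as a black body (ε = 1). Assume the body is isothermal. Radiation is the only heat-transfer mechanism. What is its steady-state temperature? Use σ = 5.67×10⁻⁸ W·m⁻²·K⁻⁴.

T ≈ 179 K

At equilibrium, absorbed power = emitted power.
Absorbing cross-section = πr² = 8.365×10⁻⁹ m²; emitting surface = 4πr² = 3.346×10⁻⁸ m² (ratio 4).
(1−a)S·A_cross = εσ·A_surf·T⁴  ⇒  T⁴ = (1−a)S/(4σ).
T⁴ = 0.720·321/(4·5.67×10⁻⁸) = 1.019×10⁹ K⁴.
T = (1.019×10⁹)^(1/4).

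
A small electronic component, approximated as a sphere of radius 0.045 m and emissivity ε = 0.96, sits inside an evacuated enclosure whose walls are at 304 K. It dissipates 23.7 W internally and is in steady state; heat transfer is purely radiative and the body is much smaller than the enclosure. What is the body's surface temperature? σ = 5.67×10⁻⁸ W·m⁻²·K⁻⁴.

T ≈ 400 K

For a small grey body in a large enclosure, net radiated power = εσA(T⁴ − T_w⁴).
Steady state: P = εσA(T⁴ − T_w⁴) with A = 4πr² = 0.02545 m².
T⁴ = P/(εσA) + T_w⁴ = 23.7/(0.96·5.67×10⁻⁸·0.02545) + (304)⁴
    = 1.711×10¹⁰ + 8.541×10⁹ = 2.565×10¹⁰ K⁴.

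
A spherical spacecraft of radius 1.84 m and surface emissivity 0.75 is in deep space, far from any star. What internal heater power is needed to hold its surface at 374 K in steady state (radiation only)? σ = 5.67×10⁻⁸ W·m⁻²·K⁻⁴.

P ≈ 35400 W

P = εσ·4πr²·T⁴.
4πr² = 42.54 m²; T⁴ = 1.957×10¹⁰ K⁴.
P = 0.75·5.67×10⁻⁸·42.54·1.957×10¹⁰.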